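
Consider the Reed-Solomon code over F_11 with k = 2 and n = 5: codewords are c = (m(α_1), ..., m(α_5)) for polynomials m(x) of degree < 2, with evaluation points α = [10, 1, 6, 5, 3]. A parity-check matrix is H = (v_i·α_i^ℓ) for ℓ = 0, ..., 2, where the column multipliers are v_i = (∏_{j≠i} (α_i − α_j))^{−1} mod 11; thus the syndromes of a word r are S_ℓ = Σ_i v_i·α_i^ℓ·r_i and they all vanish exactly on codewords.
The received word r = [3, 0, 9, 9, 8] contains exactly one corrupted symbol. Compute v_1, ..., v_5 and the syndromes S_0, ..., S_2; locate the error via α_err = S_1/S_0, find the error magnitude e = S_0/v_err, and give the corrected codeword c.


S = (10, 6, 8), error at position 4, error magnitude e = 4, c = [3, 0, 9, 5, 8].

Step 1: column multipliers v_i = (∏_{j≠i}(α_i − α_j))^{−1} mod 11.
  i = 1 (α = 10): (10−1)(10−6)(10−5)(10−3) = 9·4·5·7 = 1260 ≡ 6, so v_1 = 6^{−1} = 2 (mod 11).
  i = 2 (α = 1): (1−10)(1−6)(1−5)(1−3) = (−9)·(−5)·(−4)·(−2) = 360 ≡ 8, so v_2 = 8^{−1} = 7 (mod 11).
  i = 3 (α = 6): (6−10)(6−1)(6−5)(6−3) = (−4)·5·1·3 = −60 ≡ 6, so v_3 = 6^{−1} = 2 (mod 11).
  i = 4 (α = 5): (5−10)(5−1)(5−6)(5−3) = (−5)·4·(−1)·2 = 40 ≡ 7, so v_4 = 7^{−1} = 8 (mod 11).
  i = 5 (α = 3): (3−10)(3−1)(3−6)(3−5) = (−7)·2·(−3)·(−2) = −84 ≡ 4, so v_5 = 4^{−1} = 3 (mod 11).
  v = [2, 7, 2, 8, 3].
Step 2: syndromes of r = [3, 0, 9, 9, 8] (all sums mod 11).
  S_0 = Σ v_i r_i = 2·3 + 7·0 + 2·9 + 8·9 + 3·8 = 120 ≡ 10.
  S_1 = Σ v_i α_i r_i = 2·10·3 + 7·1·0 + 2·6·9 + 8·5·9 + 3·3·8 = 600 ≡ 6.
  α_i^2 mod 11 = [1, 1, 3, 3, 9].
  S_2 = Σ v_i α_i^2 r_i = 2·1·3 + 7·1·0 + 2·3·9 + 8·3·9 + 3·9·8 = 492 ≡ 8.
  S = (10, 6, 8) ≠ 0, so r is not a codeword (an error is present).
Step 3: locate the error. For a single error e at position i, S_ℓ = v_i·e·α_i^ℓ, so α_err = S_1/S_0.
  S_0^{−1} = 10^{−1} = 10 (mod 11), so α_err = 6·10 = 60 ≡ 5 = α_4. Error position i = 4.
  Consistency check: S_2/S_1 = 8·2 = 16 ≡ 5 = α_err ✓ (single-error assumption holds).
Step 4: error magnitude e = S_0/v_4 = S_0·∏_{j≠4}(α_4 − α_j) = 10·7 = 70 ≡ 4 (mod 11).
Step 5: correct position 4: c_4 = r_4 − e = 9 − 4 ≡ 5 (mod 11). Hence c = [3, 0, 9, 5, 8].
  Check: interpolating c through the α_i gives m(x) = 7 + 4·x (degree < 2) with m(α_i) = c_i for every i, so c is indeed a codeword.


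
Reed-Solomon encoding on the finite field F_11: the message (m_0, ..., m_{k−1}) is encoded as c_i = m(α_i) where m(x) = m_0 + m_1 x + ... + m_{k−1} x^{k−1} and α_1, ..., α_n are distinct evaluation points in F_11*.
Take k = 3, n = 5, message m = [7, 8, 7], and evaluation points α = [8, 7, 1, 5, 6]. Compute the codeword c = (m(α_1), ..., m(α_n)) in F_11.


c = [2, 10, 0, 2, 10]

Message polynomial: m(x) = 7 + 8·x + 7·x^2 (mod 11).
For each evaluation point α_i, compute m(α_i) mod 11:
  α_1 = 8: Horner steps 7 → 9 → 2, so m(8) = 2.
  α_2 = 7: Horner steps 7 → 2 → 10, so m(7) = 10.
  α_3 = 1: Horner steps 7 → 4 → 0, so m(1) = 0.
  α_4 = 5: Horner steps 7 → 10 → 2, so m(5) = 2.
  α_5 = 6: Horner steps 7 → 6 → 10, so m(6) = 10.
Codeword c = [2, 10, 0, 2, 10] ∈ F_11^5.


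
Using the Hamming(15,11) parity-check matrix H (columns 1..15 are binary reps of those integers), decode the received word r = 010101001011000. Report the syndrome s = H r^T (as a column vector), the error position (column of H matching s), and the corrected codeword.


s = (1, 1, 1, 0)^T, error position = 14, corrected codeword c = 010101001011010

Compute s = H r^T mod 2 one row at a time:
  s_1 = 0 + 1 + 0 + 1 + 1 + 0 + 0 + 0 = 3 ≡ 1 (mod 2).
  s_2 = 1 + 0 + 1 + 0 + 1 + 0 + 0 + 0 = 3 ≡ 1 (mod 2).
  s_3 = 1 + 0 + 1 + 0 + 0 + 1 + 0 + 0 = 3 ≡ 1 (mod 2).
  s_4 = 0 + 0 + 0 + 0 + 1 + 1 + 0 + 0 = 2 ≡ 0 (mod 2).
s = (1, 1, 1, 0)^T — this equals column 14 of H (binary 1110), so error is at position 14.
Correct: flip bit 14 of r = 010101001011000 to get c = 010101001011010.


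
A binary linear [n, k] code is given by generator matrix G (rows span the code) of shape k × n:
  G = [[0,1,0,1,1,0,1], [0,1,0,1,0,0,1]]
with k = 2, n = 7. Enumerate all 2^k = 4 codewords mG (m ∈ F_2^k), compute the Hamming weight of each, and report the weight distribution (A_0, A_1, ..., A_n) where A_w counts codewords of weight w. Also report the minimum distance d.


Weight distribution: A_0 = 1, A_1 = 1, A_3 = 1, A_4 = 1. Minimum distance d = 1.

Enumerate all 2^2 = 4 messages m ∈ F_2^2.
For each, compute codeword c = mG in F_2^7, then tally its weight.
  m = 00 → c = 0000000, weight = 0.
  m = 10 → c = 0101101, weight = 4.
  m = 01 → c = 0101001, weight = 3.
  m = 11 → c = 0000100, weight = 1.
Tally weights:
  weight 0: 1 codewords.
  weight 1: 1 codewords.
  weight 3: 1 codewords.
  weight 4: 1 codewords.
Minimum distance d = smallest w > 0 with A_w > 0 = 1.
Sanity: Σ A_w = 4 = 2^2 = 4 ✓.


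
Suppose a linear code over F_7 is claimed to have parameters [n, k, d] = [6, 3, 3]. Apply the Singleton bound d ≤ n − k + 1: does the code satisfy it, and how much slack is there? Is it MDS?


Singleton RHS = n − k + 1 = 4, slack = 1, bound satisfied, not MDS.

Singleton bound: d ≤ n − k + 1.
Here n = 6, k = 3, so n − k + 1 = 4.
Given d = 3, check d ≤ 4: YES.
Slack = (n − k + 1) − d = 1.
The code is NOT MDS (slack = 1 > 0).
Description: the claimed parameters are [6, 3, 3]_7; such a code would be non-MDS.


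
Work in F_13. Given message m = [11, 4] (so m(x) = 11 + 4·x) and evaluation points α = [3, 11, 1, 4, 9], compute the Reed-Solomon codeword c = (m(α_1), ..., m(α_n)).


c = [10, 3, 2, 1, 8]

Message polynomial: m(x) = 11 + 4·x (mod 13).
For each evaluation point α_i, compute m(α_i) mod 13:
  α_1 = 3: Horner steps 4 → 10, so m(3) = 10.
  α_2 = 11: Horner steps 4 → 3, so m(11) = 3.
  α_3 = 1: Horner steps 4 → 2, so m(1) = 2.
  α_4 = 4: Horner steps 4 → 1, so m(4) = 1.
  α_5 = 9: Horner steps 4 → 8, so m(9) = 8.
Codeword c = [10, 3, 2, 1, 8] ∈ F_13^5.


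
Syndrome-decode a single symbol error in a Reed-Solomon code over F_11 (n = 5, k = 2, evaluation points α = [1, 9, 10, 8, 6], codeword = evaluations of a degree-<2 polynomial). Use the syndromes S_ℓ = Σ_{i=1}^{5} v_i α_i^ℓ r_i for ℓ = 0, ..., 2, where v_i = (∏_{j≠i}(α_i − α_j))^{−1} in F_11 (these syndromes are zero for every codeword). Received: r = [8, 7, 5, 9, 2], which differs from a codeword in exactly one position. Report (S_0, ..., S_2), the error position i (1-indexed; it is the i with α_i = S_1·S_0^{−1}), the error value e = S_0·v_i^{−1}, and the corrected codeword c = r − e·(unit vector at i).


S = (7, 7, 7), error at position 1, error magnitude e = 7, c = [1, 7, 5, 9, 2].

Step 1: column multipliers v_i = (∏_{j≠i}(α_i − α_j))^{−1} mod 11.
  i = 1 (α = 1): (1−9)(1−10)(1−8)(1−6) = (−8)·(−9)·(−7)·(−5) = 2520 ≡ 1, so v_1 = 1^{−1} = 1 (mod 11).
  i = 2 (α = 9): (9−1)(9−10)(9−8)(9−6) = 8·(−1)·1·3 = −24 ≡ 9, so v_2 = 9^{−1} = 5 (mod 11).
  i = 3 (α = 10): (10−1)(10−9)(10−8)(10−6) = 9·1·2·4 = 72 ≡ 6, so v_3 = 6^{−1} = 2 (mod 11).
  i = 4 (α = 8): (8−1)(8−9)(8−10)(8−6) = 7·(−1)·(−2)·2 = 28 ≡ 6, so v_4 = 6^{−1} = 2 (mod 11).
  i = 5 (α = 6): (6−1)(6−9)(6−10)(6−8) = 5·(−3)·(−4)·(−2) = −120 ≡ 1, so v_5 = 1^{−1} = 1 (mod 11).
  v = [1, 5, 2, 2, 1].
Step 2: syndromes of r = [8, 7, 5, 9, 2] (all sums mod 11).
  S_0 = Σ v_i r_i = 1·8 + 5·7 + 2·5 + 2·9 + 1·2 = 73 ≡ 7.
  S_1 = Σ v_i α_i r_i = 1·1·8 + 5·9·7 + 2·10·5 + 2·8·9 + 1·6·2 = 579 ≡ 7.
  α_i^2 mod 11 = [1, 4, 1, 9, 3].
  S_2 = Σ v_i α_i^2 r_i = 1·1·8 + 5·4·7 + 2·1·5 + 2·9·9 + 1·3·2 = 326 ≡ 7.
  S = (7, 7, 7) ≠ 0, so r is not a codeword (an error is present).
Step 3: locate the error. For a single error e at position i, S_ℓ = v_i·e·α_i^ℓ, so α_err = S_1/S_0.
  S_0^{−1} = 7^{−1} = 8 (mod 11), so α_err = 7·8 = 56 ≡ 1 = α_1. Error position i = 1.
  Consistency check: S_2/S_1 = 7·8 = 56 ≡ 1 = α_err ✓ (single-error assumption holds).
Step 4: error magnitude e = S_0/v_1 = S_0·∏_{j≠1}(α_1 − α_j) = 7·1 = 7 ≡ 7 (mod 11).
Step 5: correct position 1: c_1 = r_1 − e = 8 − 7 ≡ 1 (mod 11). Hence c = [1, 7, 5, 9, 2].
  Check: interpolating c through the α_i gives m(x) = 3 + 9·x (degree < 2) with m(α_i) = c_i for every i, so c is indeed a codeword.


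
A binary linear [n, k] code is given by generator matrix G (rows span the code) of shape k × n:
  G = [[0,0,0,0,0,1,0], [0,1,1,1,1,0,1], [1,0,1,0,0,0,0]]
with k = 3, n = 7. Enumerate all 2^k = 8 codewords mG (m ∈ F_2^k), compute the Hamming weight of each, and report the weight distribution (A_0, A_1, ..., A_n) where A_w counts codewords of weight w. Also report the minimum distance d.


Weight distribution: A_0 = 1, A_1 = 1, A_2 = 1, A_3 = 1, A_5 = 2, A_6 = 2. Minimum distance d = 1.

Enumerate all 2^3 = 8 messages m ∈ F_2^3.
For each, compute codeword c = mG in F_2^7, then tally its weight.
  m = 000 → c = 0000000, weight = 0.
  m = 100 → c = 0000010, weight = 1.
  m = 010 → c = 0111101, weight = 5.
  m = 110 → c = 0111111, weight = 6.
  m = 001 → c = 1010000, weight = 2.
  m = 101 → c = 1010010, weight = 3.
  m = 011 → c = 1101101, weight = 5.
  m = 111 → c = 1101111, weight = 6.
Tally weights:
  weight 0: 1 codewords.
  weight 1: 1 codewords.
  weight 2: 1 codewords.
  weight 3: 1 codewords.
  weight 5: 2 codewords.
  weight 6: 2 codewords.
Minimum distance d = smallest w > 0 with A_w > 0 = 1.
Sanity: Σ A_w = 8 = 2^3 = 8 ✓.


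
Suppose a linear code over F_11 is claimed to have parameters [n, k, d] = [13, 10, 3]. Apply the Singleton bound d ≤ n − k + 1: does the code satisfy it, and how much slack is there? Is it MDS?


Singleton RHS = n − k + 1 = 4, slack = 1, bound satisfied, not MDS.

Singleton bound: d ≤ n − k + 1.
Here n = 13, k = 10, so n − k + 1 = 4.
Given d = 3, check d ≤ 4: YES.
Slack = (n − k + 1) − d = 1.
The code is NOT MDS (slack = 1 > 0).
Description: the claimed parameters are [13, 10, 3]_11; such a code would be non-MDS.


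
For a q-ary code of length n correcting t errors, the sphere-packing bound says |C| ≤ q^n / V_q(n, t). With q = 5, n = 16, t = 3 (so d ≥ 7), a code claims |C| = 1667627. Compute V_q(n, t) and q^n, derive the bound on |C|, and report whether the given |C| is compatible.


V_q(n, t) = 37825, q^n = 152587890625, Hamming bound = 4034048, |C| = 1667627 ≤ bound (satisfied).

Step 1: Compute V_q(n, t) = Σ_{j=0}^3 C(n, j) (q−1)^j.
  j = 0: C(16,0)·(4)^0 = 1·1 = 1.
  j = 1: C(16,1)·(4)^1 = 16·4 = 64.
  j = 2: C(16,2)·(4)^2 = 120·16 = 1920.
  j = 3: C(16,3)·(4)^3 = 560·64 = 35840.
  V_q(n, t) = 1 + 64 + 1920 + 35840 = 37825.
Step 2: q^n = 5^16 = 152587890625.
Step 3: Hamming bound ⌊q^n / V_q(n,t)⌋ = ⌊152587890625/37825⌋ = 4034048.
Step 4: Compare |C| = 1667627 to 4034048: satisfied.
The claimed |C| lies below the Hamming bound.


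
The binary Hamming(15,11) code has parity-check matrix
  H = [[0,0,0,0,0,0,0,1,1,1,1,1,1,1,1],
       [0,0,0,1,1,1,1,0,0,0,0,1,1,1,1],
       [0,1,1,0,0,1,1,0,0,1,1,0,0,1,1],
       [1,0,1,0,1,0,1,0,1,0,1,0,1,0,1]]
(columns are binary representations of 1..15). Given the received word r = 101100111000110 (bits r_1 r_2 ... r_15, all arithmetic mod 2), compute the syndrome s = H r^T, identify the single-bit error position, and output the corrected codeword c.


s = (0, 0, 1, 1)^T, error position = 3, corrected codeword c = 100100111000110

Compute s = H r^T mod 2 one row at a time:
  s_1 = 1 + 1 + 0 + 0 + 0 + 1 + 1 + 0 = 4 ≡ 0 (mod 2).
  s_2 = 1 + 0 + 0 + 1 + 0 + 1 + 1 + 0 = 4 ≡ 0 (mod 2).
  s_3 = 0 + 1 + 0 + 1 + 0 + 0 + 1 + 0 = 3 ≡ 1 (mod 2).
  s_4 = 1 + 1 + 0 + 1 + 1 + 0 + 1 + 0 = 5 ≡ 1 (mod 2).
s = (0, 0, 1, 1)^T — this equals column 3 of H (binary 0011), so error is at position 3.
Correct: flip bit 3 of r = 101100111000110 to get c = 100100111000110.


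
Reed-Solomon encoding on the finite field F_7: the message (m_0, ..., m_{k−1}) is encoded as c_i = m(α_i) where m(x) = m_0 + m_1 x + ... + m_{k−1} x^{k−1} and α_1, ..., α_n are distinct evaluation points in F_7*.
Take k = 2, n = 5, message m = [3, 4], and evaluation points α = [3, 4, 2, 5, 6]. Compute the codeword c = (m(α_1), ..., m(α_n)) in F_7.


c = [1, 5, 4, 2, 6]

Message polynomial: m(x) = 3 + 4·x (mod 7).
For each evaluation point α_i, compute m(α_i) mod 7:
  α_1 = 3: Horner steps 4 → 1, so m(3) = 1.
  α_2 = 4: Horner steps 4 → 5, so m(4) = 5.
  α_3 = 2: Horner steps 4 → 4, so m(2) = 4.
  α_4 = 5: Horner steps 4 → 2, so m(5) = 2.
  α_5 = 6: Horner steps 4 → 6, so m(6) = 6.
Codeword c = [1, 5, 4, 2, 6] ∈ F_7^5.


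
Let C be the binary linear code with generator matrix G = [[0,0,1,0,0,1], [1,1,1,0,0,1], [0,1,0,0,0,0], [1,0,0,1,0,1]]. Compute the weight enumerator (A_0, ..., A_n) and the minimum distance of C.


Weight distribution: A_0 = 1, A_1 = 2, A_2 = 4, A_3 = 6, A_4 = 3. Minimum distance d = 1.

Enumerate all 2^4 = 16 messages m ∈ F_2^4.
For each, compute codeword c = mG in F_2^6, then tally its weight.
  m = 0000 → c = 000000, weight = 0.
  m = 1000 → c = 001001, weight = 2.
  m = 0100 → c = 111001, weight = 4.
  m = 1100 → c = 110000, weight = 2.
  m = 0010 → c = 010000, weight = 1.
  m = 1010 → c = 011001, weight = 3.
  m = 0110 → c = 101001, weight = 3.
  m = 1110 → c = 100000, weight = 1.
  m = 0001 → c = 100101, weight = 3.
  m = 1001 → c = 101100, weight = 3.
  m = 0101 → c = 011100, weight = 3.
  m = 1101 → c = 010101, weight = 3.
  m = 0011 → c = 110101, weight = 4.
  m = 1011 → c = 111100, weight = 4.
  m = 0111 → c = 001100, weight = 2.
  m = 1111 → c = 000101, weight = 2.
Tally weights:
  weight 0: 1 codewords.
  weight 1: 2 codewords.
  weight 2: 4 codewords.
  weight 3: 6 codewords.
  weight 4: 3 codewords.
Minimum distance d = smallest w > 0 with A_w > 0 = 1.
Sanity: Σ A_w = 16 = 2^4 = 16 ✓.


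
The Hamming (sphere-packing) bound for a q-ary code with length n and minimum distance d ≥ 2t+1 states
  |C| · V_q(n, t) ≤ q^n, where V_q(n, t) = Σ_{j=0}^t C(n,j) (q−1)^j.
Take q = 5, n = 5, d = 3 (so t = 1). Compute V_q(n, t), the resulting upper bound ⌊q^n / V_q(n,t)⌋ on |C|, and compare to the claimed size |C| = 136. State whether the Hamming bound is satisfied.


V_q(n, t) = 21, q^n = 3125, Hamming bound = 148, |C| = 136 ≤ bound (satisfied).

Step 1: Compute V_q(n, t) = Σ_{j=0}^1 C(n, j) (q−1)^j.
  j = 0: C(5,0)·(4)^0 = 1·1 = 1.
  j = 1: C(5,1)·(4)^1 = 5·4 = 20.
  V_q(n, t) = 1 + 20 = 21.
Step 2: q^n = 5^5 = 3125.
Step 3: Hamming bound ⌊q^n / V_q(n,t)⌋ = ⌊3125/21⌋ = 148.
Step 4: Compare |C| = 136 to 148: satisfied.
The claimed |C| lies below the Hamming bound.


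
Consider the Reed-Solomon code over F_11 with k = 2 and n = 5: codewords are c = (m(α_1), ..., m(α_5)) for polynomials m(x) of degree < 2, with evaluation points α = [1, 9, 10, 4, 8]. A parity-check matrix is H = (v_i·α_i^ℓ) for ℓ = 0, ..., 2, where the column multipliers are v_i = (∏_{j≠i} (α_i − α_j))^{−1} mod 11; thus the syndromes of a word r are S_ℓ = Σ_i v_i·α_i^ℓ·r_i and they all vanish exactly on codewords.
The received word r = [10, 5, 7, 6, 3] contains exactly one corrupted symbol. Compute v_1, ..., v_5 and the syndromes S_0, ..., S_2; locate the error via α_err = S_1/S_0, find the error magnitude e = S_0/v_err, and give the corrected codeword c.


S = (2, 2, 2), error at position 1, error magnitude e = 10, c = [0, 5, 7, 6, 3].

Step 1: column multipliers v_i = (∏_{j≠i}(α_i − α_j))^{−1} mod 11.
  i = 1 (α = 1): (1−9)(1−10)(1−4)(1−8) = (−8)·(−9)·(−3)·(−7) = 1512 ≡ 5, so v_1 = 5^{−1} = 9 (mod 11).
  i = 2 (α = 9): (9−1)(9−10)(9−4)(9−8) = 8·(−1)·5·1 = −40 ≡ 4, so v_2 = 4^{−1} = 3 (mod 11).
  i = 3 (α = 10): (10−1)(10−9)(10−4)(10−8) = 9·1·6·2 = 108 ≡ 9, so v_3 = 9^{−1} = 5 (mod 11).
  i = 4 (α = 4): (4−1)(4−9)(4−10)(4−8) = 3·(−5)·(−6)·(−4) = −360 ≡ 3, so v_4 = 3^{−1} = 4 (mod 11).
  i = 5 (α = 8): (8−1)(8−9)(8−10)(8−4) = 7·(−1)·(−2)·4 = 56 ≡ 1, so v_5 = 1^{−1} = 1 (mod 11).
  v = [9, 3, 5, 4, 1].
Step 2: syndromes of r = [10, 5, 7, 6, 3] (all sums mod 11).
  S_0 = Σ v_i r_i = 9·10 + 3·5 + 5·7 + 4·6 + 1·3 = 167 ≡ 2.
  S_1 = Σ v_i α_i r_i = 9·1·10 + 3·9·5 + 5·10·7 + 4·4·6 + 1·8·3 = 695 ≡ 2.
  α_i^2 mod 11 = [1, 4, 1, 5, 9].
  S_2 = Σ v_i α_i^2 r_i = 9·1·10 + 3·4·5 + 5·1·7 + 4·5·6 + 1·9·3 = 332 ≡ 2.
  S = (2, 2, 2) ≠ 0, so r is not a codeword (an error is present).
Step 3: locate the error. For a single error e at position i, S_ℓ = v_i·e·α_i^ℓ, so α_err = S_1/S_0.
  S_0^{−1} = 2^{−1} = 6 (mod 11), so α_err = 2·6 = 12 ≡ 1 = α_1. Error position i = 1.
  Consistency check: S_2/S_1 = 2·6 = 12 ≡ 1 = α_err ✓ (single-error assumption holds).
Step 4: error magnitude e = S_0/v_1 = S_0·∏_{j≠1}(α_1 − α_j) = 2·5 = 10 ≡ 10 (mod 11).
Step 5: correct position 1: c_1 = r_1 − e = 10 − 10 ≡ 0 (mod 11). Hence c = [0, 5, 7, 6, 3].
  Check: interpolating c through the α_i gives m(x) = 9 + 2·x (degree < 2) with m(α_i) = c_i for every i, so c is indeed a codeword.


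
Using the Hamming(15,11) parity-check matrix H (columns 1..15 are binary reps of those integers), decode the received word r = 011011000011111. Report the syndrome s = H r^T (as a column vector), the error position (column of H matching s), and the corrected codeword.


s = (1, 0, 0, 1)^T, error position = 9, corrected codeword c = 011011001011111

Compute s = H r^T mod 2 one row at a time:
  s_1 = 0 + 0 + 0 + 1 + 1 + 1 + 1 + 1 = 5 ≡ 1 (mod 2).
  s_2 = 0 + 1 + 1 + 0 + 1 + 1 + 1 + 1 = 6 ≡ 0 (mod 2).
  s_3 = 1 + 1 + 1 + 0 + 0 + 1 + 1 + 1 = 6 ≡ 0 (mod 2).
  s_4 = 0 + 1 + 1 + 0 + 0 + 1 + 1 + 1 = 5 ≡ 1 (mod 2).
s = (1, 0, 0, 1)^T — this equals column 9 of H (binary 1001), so error is at position 9.
Correct: flip bit 9 of r = 011011000011111 to get c = 011011001011111.


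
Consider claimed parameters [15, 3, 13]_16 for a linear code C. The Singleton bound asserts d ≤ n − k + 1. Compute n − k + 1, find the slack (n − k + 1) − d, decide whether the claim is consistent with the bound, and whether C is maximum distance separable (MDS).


Singleton RHS = n − k + 1 = 13, slack = 0, bound satisfied, MDS.

Singleton bound: d ≤ n − k + 1.
Here n = 15, k = 3, so n − k + 1 = 13.
Given d = 13, check d ≤ 13: YES.
Slack = (n − k + 1) − d = 0.
The code is MDS (slack = 0).
Description: the claimed parameters are [15, 3, 13]_16; such a code would be MDS (meets Singleton bound).


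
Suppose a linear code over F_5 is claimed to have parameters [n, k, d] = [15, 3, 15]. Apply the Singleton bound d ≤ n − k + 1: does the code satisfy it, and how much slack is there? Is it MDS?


Singleton RHS = n − k + 1 = 13, slack = -2, bound violated (no such code; not MDS).

Singleton bound: d ≤ n − k + 1.
Here n = 15, k = 3, so n − k + 1 = 13.
Given d = 15, check d ≤ 13: NO.
Slack = (n − k + 1) − d = -2.
The slack is negative: d = 15 exceeds n − k + 1 = 13 by 2, so the Singleton bound is violated and no linear [15, 3, 15]_5 code can exist. In particular it is not MDS (MDS requires d = n − k + 1 exactly).
Description: the claimed parameters are [15, 3, 15]_5; such a code would be impossible (violates the Singleton bound).


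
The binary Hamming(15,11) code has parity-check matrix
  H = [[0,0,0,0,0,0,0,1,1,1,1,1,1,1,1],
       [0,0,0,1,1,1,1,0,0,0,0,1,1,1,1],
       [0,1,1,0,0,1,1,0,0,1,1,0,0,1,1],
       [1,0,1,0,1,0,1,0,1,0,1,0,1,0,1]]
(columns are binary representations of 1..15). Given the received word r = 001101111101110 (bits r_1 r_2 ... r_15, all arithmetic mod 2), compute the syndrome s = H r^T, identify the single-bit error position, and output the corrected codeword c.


s = (0, 0, 1, 0)^T, error position = 2, corrected codeword c = 011101111101110

Compute s = H r^T mod 2 one row at a time:
  s_1 = 1 + 1 + 1 + 0 + 1 + 1 + 1 + 0 = 6 ≡ 0 (mod 2).
  s_2 = 1 + 0 + 1 + 1 + 1 + 1 + 1 + 0 = 6 ≡ 0 (mod 2).
  s_3 = 0 + 1 + 1 + 1 + 1 + 0 + 1 + 0 = 5 ≡ 1 (mod 2).
  s_4 = 0 + 1 + 0 + 1 + 1 + 0 + 1 + 0 = 4 ≡ 0 (mod 2).
s = (0, 0, 1, 0)^T — this equals column 2 of H (binary 0010), so error is at position 2.
Correct: flip bit 2 of r = 001101111101110 to get c = 011101111101110.


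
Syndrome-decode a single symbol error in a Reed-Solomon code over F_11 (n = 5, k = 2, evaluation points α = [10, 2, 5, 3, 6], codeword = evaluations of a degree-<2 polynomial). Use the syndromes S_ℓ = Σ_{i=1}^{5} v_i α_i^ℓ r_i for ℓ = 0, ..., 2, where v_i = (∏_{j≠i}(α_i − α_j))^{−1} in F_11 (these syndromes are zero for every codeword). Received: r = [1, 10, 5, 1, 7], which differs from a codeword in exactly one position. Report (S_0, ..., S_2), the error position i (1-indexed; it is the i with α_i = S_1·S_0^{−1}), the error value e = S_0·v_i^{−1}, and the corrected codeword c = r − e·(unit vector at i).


S = (7, 4, 7), error at position 1, error magnitude e = 8, c = [4, 10, 5, 1, 7].

Step 1: column multipliers v_i = (∏_{j≠i}(α_i − α_j))^{−1} mod 11.
  i = 1 (α = 10): (10−2)(10−5)(10−3)(10−6) = 8·5·7·4 = 1120 ≡ 9, so v_1 = 9^{−1} = 5 (mod 11).
  i = 2 (α = 2): (2−10)(2−5)(2−3)(2−6) = (−8)·(−3)·(−1)·(−4) = 96 ≡ 8, so v_2 = 8^{−1} = 7 (mod 11).
  i = 3 (α = 5): (5−10)(5−2)(5−3)(5−6) = (−5)·3·2·(−1) = 30 ≡ 8, so v_3 = 8^{−1} = 7 (mod 11).
  i = 4 (α = 3): (3−10)(3−2)(3−5)(3−6) = (−7)·1·(−2)·(−3) = −42 ≡ 2, so v_4 = 2^{−1} = 6 (mod 11).
  i = 5 (α = 6): (6−10)(6−2)(6−5)(6−3) = (−4)·4·1·3 = −48 ≡ 7, so v_5 = 7^{−1} = 8 (mod 11).
  v = [5, 7, 7, 6, 8].
Step 2: syndromes of r = [1, 10, 5, 1, 7] (all sums mod 11).
  S_0 = Σ v_i r_i = 5·1 + 7·10 + 7·5 + 6·1 + 8·7 = 172 ≡ 7.
  S_1 = Σ v_i α_i r_i = 5·10·1 + 7·2·10 + 7·5·5 + 6·3·1 + 8·6·7 = 719 ≡ 4.
  α_i^2 mod 11 = [1, 4, 3, 9, 3].
  S_2 = Σ v_i α_i^2 r_i = 5·1·1 + 7·4·10 + 7·3·5 + 6·9·1 + 8·3·7 = 612 ≡ 7.
  S = (7, 4, 7) ≠ 0, so r is not a codeword (an error is present).
Step 3: locate the error. For a single error e at position i, S_ℓ = v_i·e·α_i^ℓ, so α_err = S_1/S_0.
  S_0^{−1} = 7^{−1} = 8 (mod 11), so α_err = 4·8 = 32 ≡ 10 = α_1. Error position i = 1.
  Consistency check: S_2/S_1 = 7·3 = 21 ≡ 10 = α_err ✓ (single-error assumption holds).
Step 4: error magnitude e = S_0/v_1 = S_0·∏_{j≠1}(α_1 − α_j) = 7·9 = 63 ≡ 8 (mod 11).
Step 5: correct position 1: c_1 = r_1 − e = 1 − 8 ≡ 4 (mod 11). Hence c = [4, 10, 5, 1, 7].
  Check: interpolating c through the α_i gives m(x) = 6 + 2·x (degree < 2) with m(α_i) = c_i for every i, so c is indeed a codeword.


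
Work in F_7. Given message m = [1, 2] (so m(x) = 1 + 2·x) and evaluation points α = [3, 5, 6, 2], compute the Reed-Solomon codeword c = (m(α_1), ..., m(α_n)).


c = [0, 4, 6, 5]

Message polynomial: m(x) = 1 + 2·x (mod 7).
For each evaluation point α_i, compute m(α_i) mod 7:
  α_1 = 3: Horner steps 2 → 0, so m(3) = 0.
  α_2 = 5: Horner steps 2 → 4, so m(5) = 4.
  α_3 = 6: Horner steps 2 → 6, so m(6) = 6.
  α_4 = 2: Horner steps 2 → 5, so m(2) = 5.
Codeword c = [0, 4, 6, 5] ∈ F_7^4.


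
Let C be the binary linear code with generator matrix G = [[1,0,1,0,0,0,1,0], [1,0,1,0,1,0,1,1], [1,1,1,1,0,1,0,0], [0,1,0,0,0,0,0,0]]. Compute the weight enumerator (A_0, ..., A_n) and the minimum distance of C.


Weight distribution: A_0 = 1, A_1 = 1, A_2 = 1, A_3 = 3, A_4 = 3, A_5 = 3, A_6 = 3, A_7 = 1. Minimum distance d = 1.

Enumerate all 2^4 = 16 messages m ∈ F_2^4.
For each, compute codeword c = mG in F_2^8, then tally its weight.
  m = 0000 → c = 00000000, weight = 0.
  m = 1000 → c = 10100010, weight = 3.
  m = 0100 → c = 10101011, weight = 5.
  m = 1100 → c = 00001001, weight = 2.
  m = 0010 → c = 11110100, weight = 5.
  m = 1010 → c = 01010110, weight = 4.
  m = 0110 → c = 01011111, weight = 6.
  m = 1110 → c = 11111101, weight = 7.
  m = 0001 → c = 01000000, weight = 1.
  m = 1001 → c = 11100010, weight = 4.
  m = 0101 → c = 11101011, weight = 6.
  m = 1101 → c = 01001001, weight = 3.
  m = 0011 → c = 10110100, weight = 4.
  m = 1011 → c = 00010110, weight = 3.
  m = 0111 → c = 00011111, weight = 5.
  m = 1111 → c = 10111101, weight = 6.
Tally weights:
  weight 0: 1 codewords.
  weight 1: 1 codewords.
  weight 2: 1 codewords.
  weight 3: 3 codewords.
  weight 4: 3 codewords.
  weight 5: 3 codewords.
  weight 6: 3 codewords.
  weight 7: 1 codewords.
Minimum distance d = smallest w > 0 with A_w > 0 = 1.
Sanity: Σ A_w = 16 = 2^4 = 16 ✓.


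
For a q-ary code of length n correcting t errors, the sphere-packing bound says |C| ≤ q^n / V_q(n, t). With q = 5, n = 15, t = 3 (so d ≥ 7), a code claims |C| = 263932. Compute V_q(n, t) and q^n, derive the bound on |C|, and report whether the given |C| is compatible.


V_q(n, t) = 30861, q^n = 30517578125, Hamming bound = 988871, |C| = 263932 ≤ bound (satisfied).

Step 1: Compute V_q(n, t) = Σ_{j=0}^3 C(n, j) (q−1)^j.
  j = 0: C(15,0)·(4)^0 = 1·1 = 1.
  j = 1: C(15,1)·(4)^1 = 15·4 = 60.
  j = 2: C(15,2)·(4)^2 = 105·16 = 1680.
  j = 3: C(15,3)·(4)^3 = 455·64 = 29120.
  V_q(n, t) = 1 + 60 + 1680 + 29120 = 30861.
Step 2: q^n = 5^15 = 30517578125.
Step 3: Hamming bound ⌊q^n / V_q(n,t)⌋ = ⌊30517578125/30861⌋ = 988871.
Step 4: Compare |C| = 263932 to 988871: satisfied.
The claimed |C| lies below the Hamming bound.


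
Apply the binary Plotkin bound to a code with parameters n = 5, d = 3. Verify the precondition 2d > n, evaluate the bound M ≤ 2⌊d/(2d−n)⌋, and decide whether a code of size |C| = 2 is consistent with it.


Plotkin bound M ≤ 6; given |C| = 2 ≤ bound (satisfied).

Check applicability: 2d = 6, n = 5.
2d − n = 1 > 0, so Plotkin applies.
Compute d/(2d−n) = 3/1 ≈ 3.0000.
⌊d/(2d−n)⌋ = 3.
Plotkin bound: M ≤ 2·3 = 6.
Given |C| = 2, check: satisfied.
This |C| is below the Plotkin bound.


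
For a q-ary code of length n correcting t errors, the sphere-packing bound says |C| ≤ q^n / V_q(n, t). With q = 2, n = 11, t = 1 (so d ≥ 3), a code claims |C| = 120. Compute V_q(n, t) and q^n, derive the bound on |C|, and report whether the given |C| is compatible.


V_q(n, t) = 12, q^n = 2048, Hamming bound = 170, |C| = 120 ≤ bound (satisfied).

Step 1: Compute V_q(n, t) = Σ_{j=0}^1 C(n, j) (q−1)^j.
  j = 0: C(11,0)·(1)^0 = 1·1 = 1.
  j = 1: C(11,1)·(1)^1 = 11·1 = 11.
  V_q(n, t) = 1 + 11 = 12.
Step 2: q^n = 2^11 = 2048.
Step 3: Hamming bound ⌊q^n / V_q(n,t)⌋ = ⌊2048/12⌋ = 170.
Step 4: Compare |C| = 120 to 170: satisfied.
The claimed |C| lies below the Hamming bound.


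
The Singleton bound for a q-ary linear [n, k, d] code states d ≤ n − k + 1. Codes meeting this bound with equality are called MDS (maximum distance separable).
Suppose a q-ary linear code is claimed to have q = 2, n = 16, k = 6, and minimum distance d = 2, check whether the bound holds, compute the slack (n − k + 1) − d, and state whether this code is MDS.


Singleton RHS = n − k + 1 = 11, slack = 9, bound satisfied, not MDS.

Singleton bound: d ≤ n − k + 1.
Here n = 16, k = 6, so n − k + 1 = 11.
Given d = 2, check d ≤ 11: YES.
Slack = (n − k + 1) − d = 9.
The code is NOT MDS (slack = 9 > 0).
Description: the claimed parameters are [16, 6, 2]_2; such a code would be non-MDS.


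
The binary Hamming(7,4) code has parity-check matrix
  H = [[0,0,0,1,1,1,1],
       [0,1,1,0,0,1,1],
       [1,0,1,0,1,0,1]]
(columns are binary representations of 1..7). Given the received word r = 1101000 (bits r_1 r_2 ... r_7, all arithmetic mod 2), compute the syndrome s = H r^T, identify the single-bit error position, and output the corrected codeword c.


s = (1, 1, 1)^T, error position = 7, corrected codeword c = 1101001

Compute s = H r^T mod 2 one row at a time:
  s_1 = 1 + 0 + 0 + 0 = 1 ≡ 1 (mod 2).
  s_2 = 1 + 0 + 0 + 0 = 1 ≡ 1 (mod 2).
  s_3 = 1 + 0 + 0 + 0 = 1 ≡ 1 (mod 2).
s = (1, 1, 1)^T — this equals column 7 of H (binary 111), so error is at position 7.
Correct: flip bit 7 of r = 1101000 to get c = 1101001.


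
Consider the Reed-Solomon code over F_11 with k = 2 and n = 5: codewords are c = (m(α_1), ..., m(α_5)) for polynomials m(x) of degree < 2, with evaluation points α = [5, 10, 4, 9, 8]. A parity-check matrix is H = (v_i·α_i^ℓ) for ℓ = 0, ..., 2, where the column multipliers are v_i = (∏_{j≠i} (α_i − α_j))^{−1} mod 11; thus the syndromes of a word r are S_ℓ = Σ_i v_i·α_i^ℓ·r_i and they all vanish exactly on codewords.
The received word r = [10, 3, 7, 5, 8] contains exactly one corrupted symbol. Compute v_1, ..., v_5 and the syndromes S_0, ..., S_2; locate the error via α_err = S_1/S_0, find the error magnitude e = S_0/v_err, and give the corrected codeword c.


S = (8, 6, 10), error at position 4, error magnitude e = 5, c = [10, 3, 7, 0, 8].

Step 1: column multipliers v_i = (∏_{j≠i}(α_i − α_j))^{−1} mod 11.
  i = 1 (α = 5): (5−10)(5−4)(5−9)(5−8) = (−5)·1·(−4)·(−3) = −60 ≡ 6, so v_1 = 6^{−1} = 2 (mod 11).
  i = 2 (α = 10): (10−5)(10−4)(10−9)(10−8) = 5·6·1·2 = 60 ≡ 5, so v_2 = 5^{−1} = 9 (mod 11).
  i = 3 (α = 4): (4−5)(4−10)(4−9)(4−8) = (−1)·(−6)·(−5)·(−4) = 120 ≡ 10, so v_3 = 10^{−1} = 10 (mod 11).
  i = 4 (α = 9): (9−5)(9−10)(9−4)(9−8) = 4·(−1)·5·1 = −20 ≡ 2, so v_4 = 2^{−1} = 6 (mod 11).
  i = 5 (α = 8): (8−5)(8−10)(8−4)(8−9) = 3·(−2)·4·(−1) = 24 ≡ 2, so v_5 = 2^{−1} = 6 (mod 11).
  v = [2, 9, 10, 6, 6].
Step 2: syndromes of r = [10, 3, 7, 5, 8] (all sums mod 11).
  S_0 = Σ v_i r_i = 2·10 + 9·3 + 10·7 + 6·5 + 6·8 = 195 ≡ 8.
  S_1 = Σ v_i α_i r_i = 2·5·10 + 9·10·3 + 10·4·7 + 6·9·5 + 6·8·8 = 1304 ≡ 6.
  α_i^2 mod 11 = [3, 1, 5, 4, 9].
  S_2 = Σ v_i α_i^2 r_i = 2·3·10 + 9·1·3 + 10·5·7 + 6·4·5 + 6·9·8 = 989 ≡ 10.
  S = (8, 6, 10) ≠ 0, so r is not a codeword (an error is present).
Step 3: locate the error. For a single error e at position i, S_ℓ = v_i·e·α_i^ℓ, so α_err = S_1/S_0.
  S_0^{−1} = 8^{−1} = 7 (mod 11), so α_err = 6·7 = 42 ≡ 9 = α_4. Error position i = 4.
  Consistency check: S_2/S_1 = 10·2 = 20 ≡ 9 = α_err ✓ (single-error assumption holds).
Step 4: error magnitude e = S_0/v_4 = S_0·∏_{j≠4}(α_4 − α_j) = 8·2 = 16 ≡ 5 (mod 11).
Step 5: correct position 4: c_4 = r_4 − e = 5 − 5 ≡ 0 (mod 11). Hence c = [10, 3, 7, 0, 8].
  Check: interpolating c through the α_i gives m(x) = 6 + 3·x (degree < 2) with m(α_i) = c_i for every i, so c is indeed a codeword.


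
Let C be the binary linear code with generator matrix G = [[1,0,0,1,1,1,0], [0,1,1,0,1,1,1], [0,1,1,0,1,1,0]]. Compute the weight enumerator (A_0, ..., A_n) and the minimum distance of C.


Weight distribution: A_0 = 1, A_1 = 1, A_4 = 3, A_5 = 3. Minimum distance d = 1.

Enumerate all 2^3 = 8 messages m ∈ F_2^3.
For each, compute codeword c = mG in F_2^7, then tally its weight.
  m = 000 → c = 0000000, weight = 0.
  m = 100 → c = 1001110, weight = 4.
  m = 010 → c = 0110111, weight = 5.
  m = 110 → c = 1111001, weight = 5.
  m = 001 → c = 0110110, weight = 4.
  m = 101 → c = 1111000, weight = 4.
  m = 011 → c = 0000001, weight = 1.
  m = 111 → c = 1001111, weight = 5.
Tally weights:
  weight 0: 1 codewords.
  weight 1: 1 codewords.
  weight 4: 3 codewords.
  weight 5: 3 codewords.
Minimum distance d = smallest w > 0 with A_w > 0 = 1.
Sanity: Σ A_w = 8 = 2^3 = 8 ✓.


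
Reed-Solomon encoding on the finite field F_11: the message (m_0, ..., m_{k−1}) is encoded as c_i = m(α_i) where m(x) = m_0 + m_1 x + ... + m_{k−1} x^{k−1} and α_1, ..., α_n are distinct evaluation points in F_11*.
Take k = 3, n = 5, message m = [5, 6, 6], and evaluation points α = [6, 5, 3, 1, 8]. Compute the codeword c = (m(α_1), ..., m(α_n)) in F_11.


c = [4, 9, 0, 6, 8]

Message polynomial: m(x) = 5 + 6·x + 6·x^2 (mod 11).
For each evaluation point α_i, compute m(α_i) mod 11:
  α_1 = 6: Horner steps 6 → 9 → 4, so m(6) = 4.
  α_2 = 5: Horner steps 6 → 3 → 9, so m(5) = 9.
  α_3 = 3: Horner steps 6 → 2 → 0, so m(3) = 0.
  α_4 = 1: Horner steps 6 → 1 → 6, so m(1) = 6.
  α_5 = 8: Horner steps 6 → 10 → 8, so m(8) = 8.
Codeword c = [4, 9, 0, 6, 8] ∈ F_11^5.


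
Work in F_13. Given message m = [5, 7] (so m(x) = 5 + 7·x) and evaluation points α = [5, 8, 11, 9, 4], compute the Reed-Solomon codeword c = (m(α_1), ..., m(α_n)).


c = [1, 9, 4, 3, 7]

Message polynomial: m(x) = 5 + 7·x (mod 13).
For each evaluation point α_i, compute m(α_i) mod 13:
  α_1 = 5: Horner steps 7 → 1, so m(5) = 1.
  α_2 = 8: Horner steps 7 → 9, so m(8) = 9.
  α_3 = 11: Horner steps 7 → 4, so m(11) = 4.
  α_4 = 9: Horner steps 7 → 3, so m(9) = 3.
  α_5 = 4: Horner steps 7 → 7, so m(4) = 7.
Codeword c = [1, 9, 4, 3, 7] ∈ F_13^5.


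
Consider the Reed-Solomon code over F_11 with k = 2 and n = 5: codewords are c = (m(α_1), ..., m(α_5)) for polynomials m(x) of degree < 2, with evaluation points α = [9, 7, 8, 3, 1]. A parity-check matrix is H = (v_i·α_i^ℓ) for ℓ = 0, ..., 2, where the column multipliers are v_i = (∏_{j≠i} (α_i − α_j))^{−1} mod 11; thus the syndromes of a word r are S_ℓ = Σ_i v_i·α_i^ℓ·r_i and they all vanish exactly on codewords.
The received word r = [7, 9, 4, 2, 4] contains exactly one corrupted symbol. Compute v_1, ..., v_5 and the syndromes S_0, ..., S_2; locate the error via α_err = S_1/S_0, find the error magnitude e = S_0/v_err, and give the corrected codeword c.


S = (2, 5, 7), error at position 3, error magnitude e = 7, c = [7, 9, 8, 2, 4].

Step 1: column multipliers v_i = (∏_{j≠i}(α_i − α_j))^{−1} mod 11.
  i = 1 (α = 9): (9−7)(9−8)(9−3)(9−1) = 2·1·6·8 = 96 ≡ 8, so v_1 = 8^{−1} = 7 (mod 11).
  i = 2 (α = 7): (7−9)(7−8)(7−3)(7−1) = (−2)·(−1)·4·6 = 48 ≡ 4, so v_2 = 4^{−1} = 3 (mod 11).
  i = 3 (α = 8): (8−9)(8−7)(8−3)(8−1) = (−1)·1·5·7 = −35 ≡ 9, so v_3 = 9^{−1} = 5 (mod 11).
  i = 4 (α = 3): (3−9)(3−7)(3−8)(3−1) = (−6)·(−4)·(−5)·2 = −240 ≡ 2, so v_4 = 2^{−1} = 6 (mod 11).
  i = 5 (α = 1): (1−9)(1−7)(1−8)(1−3) = (−8)·(−6)·(−7)·(−2) = 672 ≡ 1, so v_5 = 1^{−1} = 1 (mod 11).
  v = [7, 3, 5, 6, 1].
Step 2: syndromes of r = [7, 9, 4, 2, 4] (all sums mod 11).
  S_0 = Σ v_i r_i = 7·7 + 3·9 + 5·4 + 6·2 + 1·4 = 112 ≡ 2.
  S_1 = Σ v_i α_i r_i = 7·9·7 + 3·7·9 + 5·8·4 + 6·3·2 + 1·1·4 = 830 ≡ 5.
  α_i^2 mod 11 = [4, 5, 9, 9, 1].
  S_2 = Σ v_i α_i^2 r_i = 7·4·7 + 3·5·9 + 5·9·4 + 6·9·2 + 1·1·4 = 623 ≡ 7.
  S = (2, 5, 7) ≠ 0, so r is not a codeword (an error is present).
Step 3: locate the error. For a single error e at position i, S_ℓ = v_i·e·α_i^ℓ, so α_err = S_1/S_0.
  S_0^{−1} = 2^{−1} = 6 (mod 11), so α_err = 5·6 = 30 ≡ 8 = α_3. Error position i = 3.
  Consistency check: S_2/S_1 = 7·9 = 63 ≡ 8 = α_err ✓ (single-error assumption holds).
Step 4: error magnitude e = S_0/v_3 = S_0·∏_{j≠3}(α_3 − α_j) = 2·9 = 18 ≡ 7 (mod 11).
Step 5: correct position 3: c_3 = r_3 − e = 4 − 7 ≡ 8 (mod 11). Hence c = [7, 9, 8, 2, 4].
  Check: interpolating c through the α_i gives m(x) = 5 + 10·x (degree < 2) with m(α_i) = c_i for every i, so c is indeed a codeword.


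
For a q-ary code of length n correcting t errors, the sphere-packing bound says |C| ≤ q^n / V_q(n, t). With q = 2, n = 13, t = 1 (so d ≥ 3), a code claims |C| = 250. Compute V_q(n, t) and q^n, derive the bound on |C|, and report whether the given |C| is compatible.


V_q(n, t) = 14, q^n = 8192, Hamming bound = 585, |C| = 250 ≤ bound (satisfied).

Step 1: Compute V_q(n, t) = Σ_{j=0}^1 C(n, j) (q−1)^j.
  j = 0: C(13,0)·(1)^0 = 1·1 = 1.
  j = 1: C(13,1)·(1)^1 = 13·1 = 13.
  V_q(n, t) = 1 + 13 = 14.
Step 2: q^n = 2^13 = 8192.
Step 3: Hamming bound ⌊q^n / V_q(n,t)⌋ = ⌊8192/14⌋ = 585.
Step 4: Compare |C| = 250 to 585: satisfied.
The claimed |C| lies below the Hamming bound.


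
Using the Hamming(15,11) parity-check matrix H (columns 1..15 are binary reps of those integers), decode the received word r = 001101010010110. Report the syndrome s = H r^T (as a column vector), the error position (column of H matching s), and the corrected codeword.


s = (0, 0, 0, 1)^T, error position = 1, corrected codeword c = 101101010010110

Compute s = H r^T mod 2 one row at a time:
  s_1 = 1 + 0 + 0 + 1 + 0 + 1 + 1 + 0 = 4 ≡ 0 (mod 2).
  s_2 = 1 + 0 + 1 + 0 + 0 + 1 + 1 + 0 = 4 ≡ 0 (mod 2).
  s_3 = 0 + 1 + 1 + 0 + 0 + 1 + 1 + 0 = 4 ≡ 0 (mod 2).
  s_4 = 0 + 1 + 0 + 0 + 0 + 1 + 1 + 0 = 3 ≡ 1 (mod 2).
s = (0, 0, 0, 1)^T — this equals column 1 of H (binary 0001), so error is at position 1.
Correct: flip bit 1 of r = 001101010010110 to get c = 101101010010110.


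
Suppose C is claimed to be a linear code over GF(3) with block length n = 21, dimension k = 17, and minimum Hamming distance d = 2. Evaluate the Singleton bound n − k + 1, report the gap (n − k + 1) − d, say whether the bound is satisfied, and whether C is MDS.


Singleton RHS = n − k + 1 = 5, slack = 3, bound satisfied, not MDS.

Singleton bound: d ≤ n − k + 1.
Here n = 21, k = 17, so n − k + 1 = 5.
Given d = 2, check d ≤ 5: YES.
Slack = (n − k + 1) − d = 3.
The code is NOT MDS (slack = 3 > 0).
Description: the claimed parameters are [21, 17, 2]_3; such a code would be non-MDS.


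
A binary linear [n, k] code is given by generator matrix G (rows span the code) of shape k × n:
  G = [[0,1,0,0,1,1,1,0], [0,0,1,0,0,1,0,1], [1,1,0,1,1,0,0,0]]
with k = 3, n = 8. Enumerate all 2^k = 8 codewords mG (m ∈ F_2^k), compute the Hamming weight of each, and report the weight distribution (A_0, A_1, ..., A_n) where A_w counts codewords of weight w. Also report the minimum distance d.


Weight distribution: A_0 = 1, A_3 = 1, A_4 = 3, A_5 = 2, A_7 = 1. Minimum distance d = 3.

Enumerate all 2^3 = 8 messages m ∈ F_2^3.
For each, compute codeword c = mG in F_2^8, then tally its weight.
  m = 000 → c = 00000000, weight = 0.
  m = 100 → c = 01001110, weight = 4.
  m = 010 → c = 00100101, weight = 3.
  m = 110 → c = 01101011, weight = 5.
  m = 001 → c = 11011000, weight = 4.
  m = 101 → c = 10010110, weight = 4.
  m = 011 → c = 11111101, weight = 7.
  m = 111 → c = 10110011, weight = 5.
Tally weights:
  weight 0: 1 codewords.
  weight 3: 1 codewords.
  weight 4: 3 codewords.
  weight 5: 2 codewords.
  weight 7: 1 codewords.
Minimum distance d = smallest w > 0 with A_w > 0 = 3.
Sanity: Σ A_w = 8 = 2^3 = 8 ✓.


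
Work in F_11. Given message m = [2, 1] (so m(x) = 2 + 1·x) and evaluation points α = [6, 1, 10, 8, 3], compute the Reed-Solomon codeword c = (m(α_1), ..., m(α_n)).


c = [8, 3, 1, 10, 5]

Message polynomial: m(x) = 2 + 1·x (mod 11).
For each evaluation point α_i, compute m(α_i) mod 11:
  α_1 = 6: Horner steps 1 → 8, so m(6) = 8.
  α_2 = 1: Horner steps 1 → 3, so m(1) = 3.
  α_3 = 10: Horner steps 1 → 1, so m(10) = 1.
  α_4 = 8: Horner steps 1 → 10, so m(8) = 10.
  α_5 = 3: Horner steps 1 → 5, so m(3) = 5.
Codeword c = [8, 3, 1, 10, 5] ∈ F_11^5.


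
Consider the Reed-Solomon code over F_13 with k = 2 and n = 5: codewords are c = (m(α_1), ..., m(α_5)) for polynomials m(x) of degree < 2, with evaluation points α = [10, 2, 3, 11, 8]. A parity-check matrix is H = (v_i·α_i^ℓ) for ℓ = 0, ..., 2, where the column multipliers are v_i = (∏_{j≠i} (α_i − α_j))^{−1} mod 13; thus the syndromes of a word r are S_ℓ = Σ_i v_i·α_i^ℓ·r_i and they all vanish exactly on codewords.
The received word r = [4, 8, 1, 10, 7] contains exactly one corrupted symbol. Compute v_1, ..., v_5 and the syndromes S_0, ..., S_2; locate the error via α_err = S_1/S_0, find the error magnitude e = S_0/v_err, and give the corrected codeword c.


S = (12, 5, 1), error at position 5, error magnitude e = 2, c = [4, 8, 1, 10, 5].

Step 1: column multipliers v_i = (∏_{j≠i}(α_i − α_j))^{−1} mod 13.
  i = 1 (α = 10): (10−2)(10−3)(10−11)(10−8) = 8·7·(−1)·2 = −112 ≡ 5, so v_1 = 5^{−1} = 8 (mod 13).
  i = 2 (α = 2): (2−10)(2−3)(2−11)(2−8) = (−8)·(−1)·(−9)·(−6) = 432 ≡ 3, so v_2 = 3^{−1} = 9 (mod 13).
  i = 3 (α = 3): (3−10)(3−2)(3−11)(3−8) = (−7)·1·(−8)·(−5) = −280 ≡ 6, so v_3 = 6^{−1} = 11 (mod 13).
  i = 4 (α = 11): (11−10)(11−2)(11−3)(11−8) = 1·9·8·3 = 216 ≡ 8, so v_4 = 8^{−1} = 5 (mod 13).
  i = 5 (α = 8): (8−10)(8−2)(8−3)(8−11) = (−2)·6·5·(−3) = 180 ≡ 11, so v_5 = 11^{−1} = 6 (mod 13).
  v = [8, 9, 11, 5, 6].
Step 2: syndromes of r = [4, 8, 1, 10, 7] (all sums mod 13).
  S_0 = Σ v_i r_i = 8·4 + 9·8 + 11·1 + 5·10 + 6·7 = 207 ≡ 12.
  S_1 = Σ v_i α_i r_i = 8·10·4 + 9·2·8 + 11·3·1 + 5·11·10 + 6·8·7 = 1383 ≡ 5.
  α_i^2 mod 13 = [9, 4, 9, 4, 12].
  S_2 = Σ v_i α_i^2 r_i = 8·9·4 + 9·4·8 + 11·9·1 + 5·4·10 + 6·12·7 = 1379 ≡ 1.
  S = (12, 5, 1) ≠ 0, so r is not a codeword (an error is present).
Step 3: locate the error. For a single error e at position i, S_ℓ = v_i·e·α_i^ℓ, so α_err = S_1/S_0.
  S_0^{−1} = 12^{−1} = 12 (mod 13), so α_err = 5·12 = 60 ≡ 8 = α_5. Error position i = 5.
  Consistency check: S_2/S_1 = 1·8 = 8 ≡ 8 = α_err ✓ (single-error assumption holds).
Step 4: error magnitude e = S_0/v_5 = S_0·∏_{j≠5}(α_5 − α_j) = 12·11 = 132 ≡ 2 (mod 13).
Step 5: correct position 5: c_5 = r_5 − e = 7 − 2 ≡ 5 (mod 13). Hence c = [4, 8, 1, 10, 5].
  Check: interpolating c through the α_i gives m(x) = 9 + 6·x (degree < 2) with m(α_i) = c_i for every i, so c is indeed a codeword.
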